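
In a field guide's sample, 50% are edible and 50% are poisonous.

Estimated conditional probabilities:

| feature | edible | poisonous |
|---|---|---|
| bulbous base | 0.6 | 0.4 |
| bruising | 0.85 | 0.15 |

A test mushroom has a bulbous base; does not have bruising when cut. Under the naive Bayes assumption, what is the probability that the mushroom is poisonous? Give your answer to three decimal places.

edible: 0.5 × 0.6 × (1−0.85) = 0.045
poisonous: 0.5 × 0.4 × (1−0.15) = 0.17
P(poisonous | x) = 0.17 / 0.215 ≈ 0.791

0.791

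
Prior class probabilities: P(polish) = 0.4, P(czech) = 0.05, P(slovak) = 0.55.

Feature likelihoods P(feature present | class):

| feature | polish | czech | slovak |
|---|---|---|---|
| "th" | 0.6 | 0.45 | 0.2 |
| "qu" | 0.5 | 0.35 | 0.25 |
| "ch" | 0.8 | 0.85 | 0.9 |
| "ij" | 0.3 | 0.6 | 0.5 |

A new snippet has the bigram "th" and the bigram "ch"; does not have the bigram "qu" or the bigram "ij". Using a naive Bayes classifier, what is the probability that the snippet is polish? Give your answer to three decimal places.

polish: 0.4 × 0.6 × (1−0.5) × 0.8 × (1−0.3) = 0.0672
czech: 0.05 × 0.45 × (1−0.35) × 0.85 × (1−0.6) = 0.0049725
slovak: 0.55 × 0.2 × (1−0.25) × 0.9 × (1−0.5) = 0.037125
P(polish | x) = 0.0672 / 0.1092975 ≈ 0.615

0.615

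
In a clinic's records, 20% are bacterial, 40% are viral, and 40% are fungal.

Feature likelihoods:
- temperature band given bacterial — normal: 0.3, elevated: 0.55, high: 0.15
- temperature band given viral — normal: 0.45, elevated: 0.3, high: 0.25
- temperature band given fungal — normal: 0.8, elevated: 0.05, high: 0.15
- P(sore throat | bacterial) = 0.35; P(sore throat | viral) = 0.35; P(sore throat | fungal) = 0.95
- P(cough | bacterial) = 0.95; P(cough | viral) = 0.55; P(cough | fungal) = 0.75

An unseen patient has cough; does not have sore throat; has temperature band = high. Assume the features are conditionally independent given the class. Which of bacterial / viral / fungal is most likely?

viral

bacterial: 0.2 × 0.15 × (1−0.35) × 0.95 = 0.018525
viral: 0.4 × 0.25 × (1−0.35) × 0.55 = 0.03575
fungal: 0.4 × 0.15 × (1−0.95) × 0.75 = 0.00225
Highest score → viral.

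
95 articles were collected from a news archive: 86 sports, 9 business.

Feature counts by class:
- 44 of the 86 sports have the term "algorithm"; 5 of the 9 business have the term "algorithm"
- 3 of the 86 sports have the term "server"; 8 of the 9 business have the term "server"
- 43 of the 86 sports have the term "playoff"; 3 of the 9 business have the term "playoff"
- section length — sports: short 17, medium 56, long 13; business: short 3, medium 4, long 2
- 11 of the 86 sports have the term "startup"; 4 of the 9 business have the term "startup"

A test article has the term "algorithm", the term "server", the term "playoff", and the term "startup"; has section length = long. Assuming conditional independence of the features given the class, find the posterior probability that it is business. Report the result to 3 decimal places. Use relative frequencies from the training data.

sports: (86/95) × (44/86) × (3/86) × (43/86) × (13/86) × (11/86) ≈ 0.000156193
business: (9/95) × (5/9) × (8/9) × (3/9) × (2/9) × (4/9) ≈ 0.0015402
P(business | x) = 0.0015402 / 0.001696393 ≈ 0.908

0.908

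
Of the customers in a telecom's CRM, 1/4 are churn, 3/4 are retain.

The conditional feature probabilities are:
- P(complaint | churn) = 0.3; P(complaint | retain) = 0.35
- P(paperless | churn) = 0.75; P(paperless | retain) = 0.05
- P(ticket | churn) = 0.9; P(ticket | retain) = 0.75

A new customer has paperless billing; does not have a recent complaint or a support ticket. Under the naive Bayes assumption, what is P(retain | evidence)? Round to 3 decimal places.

0.317

churn: 0.25 × (1−0.3) × 0.75 × (1−0.9) = 0.013125
retain: 0.75 × (1−0.35) × 0.05 × (1−0.75) = 0.00609375
P(retain | x) = 0.00609375 / 0.01921875 ≈ 0.317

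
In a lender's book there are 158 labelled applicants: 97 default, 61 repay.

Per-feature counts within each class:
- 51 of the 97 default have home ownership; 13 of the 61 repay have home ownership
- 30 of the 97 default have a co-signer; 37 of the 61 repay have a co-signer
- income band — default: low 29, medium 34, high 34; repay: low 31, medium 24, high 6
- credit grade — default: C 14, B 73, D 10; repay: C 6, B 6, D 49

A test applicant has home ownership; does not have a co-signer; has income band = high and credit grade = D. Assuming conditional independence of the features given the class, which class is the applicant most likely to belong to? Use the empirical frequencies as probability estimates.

default: (97/158) × (51/97) × (67/97) × (34/97) × (10/97) ≈ 0.0080566
repay: (61/158) × (13/61) × (24/61) × (6/61) × (49/61) ≈ 0.00255773
Highest score → default.

default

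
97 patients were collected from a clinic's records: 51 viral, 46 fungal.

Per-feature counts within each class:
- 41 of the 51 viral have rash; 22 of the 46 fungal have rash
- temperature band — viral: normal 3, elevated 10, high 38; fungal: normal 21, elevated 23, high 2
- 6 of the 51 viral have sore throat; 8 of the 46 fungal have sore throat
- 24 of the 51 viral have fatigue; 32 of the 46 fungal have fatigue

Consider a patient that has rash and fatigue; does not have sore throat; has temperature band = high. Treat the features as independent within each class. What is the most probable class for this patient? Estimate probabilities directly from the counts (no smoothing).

viral: (51/97) × (41/51) × (38/51) × (45/51) × (24/51) ≈ 0.13077
fungal: (46/97) × (22/46) × (2/46) × (38/46) × (32/46) ≈ 0.00566684
Highest score → viral.

viral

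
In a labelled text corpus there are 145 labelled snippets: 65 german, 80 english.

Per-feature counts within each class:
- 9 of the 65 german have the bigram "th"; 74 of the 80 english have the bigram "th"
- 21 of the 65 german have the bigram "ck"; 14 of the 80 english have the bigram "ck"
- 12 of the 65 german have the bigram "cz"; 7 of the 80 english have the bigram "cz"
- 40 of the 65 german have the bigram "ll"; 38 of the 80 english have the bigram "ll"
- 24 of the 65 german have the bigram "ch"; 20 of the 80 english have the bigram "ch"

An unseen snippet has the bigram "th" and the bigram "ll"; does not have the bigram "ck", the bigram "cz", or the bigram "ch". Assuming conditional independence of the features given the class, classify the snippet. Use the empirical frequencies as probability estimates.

german: (65/145) × (9/65) × (44/65) × (53/65) × (40/65) × (41/65) ≈ 0.0132982
english: (80/145) × (74/80) × (66/80) × (73/80) × (38/80) × (60/80) ≈ 0.136869
Highest score → english.

english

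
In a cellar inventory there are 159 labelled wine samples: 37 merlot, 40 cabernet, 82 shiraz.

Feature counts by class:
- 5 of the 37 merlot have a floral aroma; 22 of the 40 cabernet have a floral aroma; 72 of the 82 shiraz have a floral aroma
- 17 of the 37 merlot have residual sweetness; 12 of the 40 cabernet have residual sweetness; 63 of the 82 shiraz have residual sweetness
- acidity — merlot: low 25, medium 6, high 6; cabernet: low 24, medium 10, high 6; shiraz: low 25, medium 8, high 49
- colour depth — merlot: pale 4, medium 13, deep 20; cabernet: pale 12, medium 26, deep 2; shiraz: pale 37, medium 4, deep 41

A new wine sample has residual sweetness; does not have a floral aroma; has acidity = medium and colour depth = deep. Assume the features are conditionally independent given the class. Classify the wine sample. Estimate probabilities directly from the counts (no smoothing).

merlot

merlot: (37/159) × (32/37) × (17/37) × (6/37) × (20/37) ≈ 0.00810546
cabernet: (40/159) × (18/40) × (12/40) × (10/40) × (2/40) ≈ 0.000424528
shiraz: (82/159) × (10/82) × (63/82) × (8/82) × (41/82) ≈ 0.00235709
Highest score → merlot.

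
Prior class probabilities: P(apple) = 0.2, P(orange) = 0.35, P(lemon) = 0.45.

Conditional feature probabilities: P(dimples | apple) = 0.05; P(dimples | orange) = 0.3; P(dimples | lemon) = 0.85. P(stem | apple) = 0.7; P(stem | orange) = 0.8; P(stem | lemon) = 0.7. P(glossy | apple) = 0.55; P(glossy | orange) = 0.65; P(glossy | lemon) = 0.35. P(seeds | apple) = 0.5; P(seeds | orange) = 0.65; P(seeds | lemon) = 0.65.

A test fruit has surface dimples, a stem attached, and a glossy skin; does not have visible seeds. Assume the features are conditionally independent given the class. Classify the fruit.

apple: 0.2 × 0.05 × 0.7 × 0.55 × (1−0.5) = 0.001925
orange: 0.35 × 0.3 × 0.8 × 0.65 × (1−0.65) = 0.01911
lemon: 0.45 × 0.85 × 0.7 × 0.35 × (1−0.65) = 0.032799375
Highest score → lemon.

lemon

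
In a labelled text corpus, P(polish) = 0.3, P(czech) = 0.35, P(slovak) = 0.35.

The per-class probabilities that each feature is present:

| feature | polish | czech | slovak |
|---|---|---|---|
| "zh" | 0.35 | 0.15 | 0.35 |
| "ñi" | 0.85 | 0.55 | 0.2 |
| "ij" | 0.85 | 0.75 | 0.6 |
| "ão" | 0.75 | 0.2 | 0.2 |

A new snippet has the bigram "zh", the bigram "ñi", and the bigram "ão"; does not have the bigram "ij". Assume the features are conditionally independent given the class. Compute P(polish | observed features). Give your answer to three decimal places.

polish: 0.3 × 0.35 × 0.85 × (1−0.85) × 0.75 = 0.010040625
czech: 0.35 × 0.15 × 0.55 × (1−0.75) × 0.2 = 0.00144375
slovak: 0.35 × 0.35 × 0.2 × (1−0.6) × 0.2 = 0.00196
P(polish | x) = 0.010040625 / 0.013444375 ≈ 0.747

0.747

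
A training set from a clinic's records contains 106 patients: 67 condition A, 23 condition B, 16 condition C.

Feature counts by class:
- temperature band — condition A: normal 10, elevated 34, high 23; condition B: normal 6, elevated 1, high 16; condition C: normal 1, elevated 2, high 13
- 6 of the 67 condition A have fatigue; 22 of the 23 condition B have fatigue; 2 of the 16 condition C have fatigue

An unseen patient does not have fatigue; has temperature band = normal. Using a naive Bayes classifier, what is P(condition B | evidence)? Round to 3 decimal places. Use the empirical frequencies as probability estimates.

0.025

condition A: (67/106) × (10/67) × (61/67) ≈ 0.0858913
condition B: (23/106) × (6/23) × (1/23) ≈ 0.00246103
condition C: (16/106) × (1/16) × (14/16) ≈ 0.00825472
P(condition B | x) = 0.00246103 / 0.09660705 ≈ 0.025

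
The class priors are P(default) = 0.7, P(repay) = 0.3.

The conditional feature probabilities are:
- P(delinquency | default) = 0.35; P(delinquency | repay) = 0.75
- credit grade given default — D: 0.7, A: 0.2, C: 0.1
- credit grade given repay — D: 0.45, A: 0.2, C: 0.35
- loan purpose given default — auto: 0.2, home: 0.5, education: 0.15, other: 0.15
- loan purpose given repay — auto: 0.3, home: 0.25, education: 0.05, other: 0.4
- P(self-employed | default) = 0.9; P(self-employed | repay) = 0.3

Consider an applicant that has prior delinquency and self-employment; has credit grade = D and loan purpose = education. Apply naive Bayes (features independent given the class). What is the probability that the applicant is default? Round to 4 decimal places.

0.9384

default: 0.7 × 0.35 × 0.7 × 0.15 × 0.9 = 0.0231525
repay: 0.3 × 0.75 × 0.45 × 0.05 × 0.3 = 0.00151875
P(default | x) = 0.0231525 / 0.02467125 ≈ 0.9384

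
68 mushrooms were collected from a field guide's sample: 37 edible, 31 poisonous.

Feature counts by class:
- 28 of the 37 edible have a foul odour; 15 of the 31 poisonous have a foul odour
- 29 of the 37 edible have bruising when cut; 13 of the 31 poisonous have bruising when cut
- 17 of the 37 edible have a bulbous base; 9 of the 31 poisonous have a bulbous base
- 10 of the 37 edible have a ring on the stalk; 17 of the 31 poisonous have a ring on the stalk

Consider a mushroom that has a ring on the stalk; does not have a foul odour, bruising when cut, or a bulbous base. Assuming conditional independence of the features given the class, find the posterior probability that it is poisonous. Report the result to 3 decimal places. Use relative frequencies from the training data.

edible: (37/68) × (9/37) × (8/37) × (20/37) × (10/37) ≈ 0.00418069
poisonous: (31/68) × (16/31) × (18/31) × (22/31) × (17/31) ≈ 0.0531704
P(poisonous | x) = 0.0531704 / 0.05735109 ≈ 0.927

0.927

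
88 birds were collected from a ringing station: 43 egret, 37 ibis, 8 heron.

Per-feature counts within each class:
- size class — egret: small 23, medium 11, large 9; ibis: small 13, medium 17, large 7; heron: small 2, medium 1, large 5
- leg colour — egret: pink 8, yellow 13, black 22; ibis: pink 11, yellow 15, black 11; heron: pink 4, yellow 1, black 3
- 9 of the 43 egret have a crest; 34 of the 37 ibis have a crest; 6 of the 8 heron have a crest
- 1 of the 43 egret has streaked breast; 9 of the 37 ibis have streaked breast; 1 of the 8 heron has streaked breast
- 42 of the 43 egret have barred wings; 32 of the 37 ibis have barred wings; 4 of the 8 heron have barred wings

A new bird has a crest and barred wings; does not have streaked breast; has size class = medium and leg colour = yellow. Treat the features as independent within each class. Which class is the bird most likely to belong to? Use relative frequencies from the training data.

egret: (43/88) × (11/43) × (13/43) × (9/43) × (42/43) × (42/43) ≈ 0.00754607
ibis: (37/88) × (17/37) × (15/37) × (34/37) × (28/37) × (32/37) ≈ 0.0471018
heron: (8/88) × (1/8) × (1/8) × (6/8) × (7/8) × (4/8) ≈ 0.000466087
Highest score → ibis.

ibis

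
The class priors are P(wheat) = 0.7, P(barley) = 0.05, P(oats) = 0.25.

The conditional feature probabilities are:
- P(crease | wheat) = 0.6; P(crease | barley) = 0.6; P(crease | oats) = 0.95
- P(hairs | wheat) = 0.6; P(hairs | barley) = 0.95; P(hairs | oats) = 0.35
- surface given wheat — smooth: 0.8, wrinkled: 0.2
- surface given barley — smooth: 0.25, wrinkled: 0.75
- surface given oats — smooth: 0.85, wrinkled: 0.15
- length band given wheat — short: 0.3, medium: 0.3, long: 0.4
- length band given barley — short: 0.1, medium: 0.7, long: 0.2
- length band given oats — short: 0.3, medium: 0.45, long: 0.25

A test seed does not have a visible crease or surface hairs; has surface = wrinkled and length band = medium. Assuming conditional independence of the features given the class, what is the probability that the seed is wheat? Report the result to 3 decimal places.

wheat: 0.7 × (1−0.6) × (1−0.6) × 0.2 × 0.3 = 0.00672
barley: 0.05 × (1−0.6) × (1−0.95) × 0.75 × 0.7 = 0.000525
oats: 0.25 × (1−0.95) × (1−0.35) × 0.15 × 0.45 = 0.0005484375
P(wheat | x) = 0.00672 / 0.0077934375 ≈ 0.862

0.862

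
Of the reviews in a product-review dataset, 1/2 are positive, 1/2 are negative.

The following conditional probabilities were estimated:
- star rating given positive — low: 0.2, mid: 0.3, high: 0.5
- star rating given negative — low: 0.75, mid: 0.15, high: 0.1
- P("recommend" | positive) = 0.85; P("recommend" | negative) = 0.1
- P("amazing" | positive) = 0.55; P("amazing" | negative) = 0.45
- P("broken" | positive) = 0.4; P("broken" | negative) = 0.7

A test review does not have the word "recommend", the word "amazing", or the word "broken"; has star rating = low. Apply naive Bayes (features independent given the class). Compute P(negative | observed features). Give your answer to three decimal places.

0.932

positive: 0.5 × 0.2 × (1−0.85) × (1−0.55) × (1−0.4) = 0.00405
negative: 0.5 × 0.75 × (1−0.1) × (1−0.45) × (1−0.7) = 0.0556875
P(negative | x) = 0.0556875 / 0.0597375 ≈ 0.932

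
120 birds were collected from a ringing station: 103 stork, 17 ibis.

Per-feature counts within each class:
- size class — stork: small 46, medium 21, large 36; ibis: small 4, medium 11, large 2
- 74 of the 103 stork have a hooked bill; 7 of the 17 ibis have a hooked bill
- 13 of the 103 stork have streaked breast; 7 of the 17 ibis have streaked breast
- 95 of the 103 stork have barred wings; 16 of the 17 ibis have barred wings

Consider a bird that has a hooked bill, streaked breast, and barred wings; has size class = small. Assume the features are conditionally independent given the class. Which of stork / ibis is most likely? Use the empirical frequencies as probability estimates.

stork: (103/120) × (46/103) × (74/103) × (13/103) × (95/103) ≈ 0.03206
ibis: (17/120) × (4/17) × (7/17) × (7/17) × (16/17) ≈ 0.00531922
Highest score → stork.

stork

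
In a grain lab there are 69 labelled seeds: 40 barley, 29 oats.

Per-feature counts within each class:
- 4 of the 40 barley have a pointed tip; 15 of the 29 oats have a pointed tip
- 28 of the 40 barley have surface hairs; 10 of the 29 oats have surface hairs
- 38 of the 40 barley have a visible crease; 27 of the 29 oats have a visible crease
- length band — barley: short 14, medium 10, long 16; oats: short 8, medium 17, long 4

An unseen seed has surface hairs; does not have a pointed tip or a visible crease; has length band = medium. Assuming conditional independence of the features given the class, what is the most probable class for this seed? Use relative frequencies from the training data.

barley: (40/69) × (36/40) × (28/40) × (2/40) × (10/40) ≈ 0.00456522
oats: (29/69) × (14/29) × (10/29) × (2/29) × (17/29) ≈ 0.00282855
Highest score → barley.

barley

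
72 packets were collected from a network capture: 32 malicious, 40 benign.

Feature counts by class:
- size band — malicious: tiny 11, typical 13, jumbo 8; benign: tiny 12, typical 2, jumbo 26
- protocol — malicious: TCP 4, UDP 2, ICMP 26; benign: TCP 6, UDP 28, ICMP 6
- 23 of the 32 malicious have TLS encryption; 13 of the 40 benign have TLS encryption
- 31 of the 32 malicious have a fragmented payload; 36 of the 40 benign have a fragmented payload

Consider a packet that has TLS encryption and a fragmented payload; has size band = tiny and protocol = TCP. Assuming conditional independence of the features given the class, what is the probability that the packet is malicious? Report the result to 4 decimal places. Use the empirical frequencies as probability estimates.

malicious: (32/72) × (11/32) × (4/32) × (23/32) × (31/32) ≈ 0.0132972
benign: (40/72) × (12/40) × (6/40) × (13/40) × (36/40) = 0.0073125
P(malicious | x) = 0.0132972 / 0.0206097 ≈ 0.6452

0.6452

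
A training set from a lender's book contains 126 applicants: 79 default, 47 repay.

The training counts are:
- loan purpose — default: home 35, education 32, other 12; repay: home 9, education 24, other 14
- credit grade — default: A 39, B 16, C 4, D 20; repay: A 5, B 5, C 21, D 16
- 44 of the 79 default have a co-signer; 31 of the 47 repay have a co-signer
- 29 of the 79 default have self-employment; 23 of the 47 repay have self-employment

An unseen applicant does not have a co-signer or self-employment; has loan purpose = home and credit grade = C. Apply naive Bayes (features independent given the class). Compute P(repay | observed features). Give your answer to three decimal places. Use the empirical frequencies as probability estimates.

0.585

default: (79/126) × (35/79) × (4/79) × (35/79) × (50/79) ≈ 0.00394379
repay: (47/126) × (9/47) × (21/47) × (16/47) × (24/47) ≈ 0.0055479
P(repay | x) = 0.0055479 / 0.00949169 ≈ 0.585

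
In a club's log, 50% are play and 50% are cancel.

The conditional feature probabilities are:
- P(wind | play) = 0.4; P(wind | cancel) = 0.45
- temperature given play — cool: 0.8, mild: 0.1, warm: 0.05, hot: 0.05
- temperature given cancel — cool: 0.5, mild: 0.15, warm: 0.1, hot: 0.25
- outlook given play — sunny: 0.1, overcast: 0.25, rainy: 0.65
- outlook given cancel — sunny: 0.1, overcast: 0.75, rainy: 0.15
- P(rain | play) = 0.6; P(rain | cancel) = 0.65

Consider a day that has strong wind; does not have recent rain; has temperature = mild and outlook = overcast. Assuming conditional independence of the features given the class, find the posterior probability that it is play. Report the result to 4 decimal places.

play: 0.5 × 0.4 × 0.1 × 0.25 × (1−0.6) = 0.002
cancel: 0.5 × 0.45 × 0.15 × 0.75 × (1−0.65) = 0.008859375
P(play | x) = 0.002 / 0.010859375 ≈ 0.1842

0.1842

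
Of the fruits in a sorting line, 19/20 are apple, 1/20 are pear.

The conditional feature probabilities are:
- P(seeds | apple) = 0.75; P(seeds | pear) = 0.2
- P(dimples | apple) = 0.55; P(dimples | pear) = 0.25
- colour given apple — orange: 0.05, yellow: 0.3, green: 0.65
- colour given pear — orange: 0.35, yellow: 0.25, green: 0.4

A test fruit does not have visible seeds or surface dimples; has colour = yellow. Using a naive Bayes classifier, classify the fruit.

apple: 0.95 × (1−0.75) × (1−0.55) × 0.3 = 0.0320625
pear: 0.05 × (1−0.2) × (1−0.25) × 0.25 = 0.0075
Highest score → apple.

apple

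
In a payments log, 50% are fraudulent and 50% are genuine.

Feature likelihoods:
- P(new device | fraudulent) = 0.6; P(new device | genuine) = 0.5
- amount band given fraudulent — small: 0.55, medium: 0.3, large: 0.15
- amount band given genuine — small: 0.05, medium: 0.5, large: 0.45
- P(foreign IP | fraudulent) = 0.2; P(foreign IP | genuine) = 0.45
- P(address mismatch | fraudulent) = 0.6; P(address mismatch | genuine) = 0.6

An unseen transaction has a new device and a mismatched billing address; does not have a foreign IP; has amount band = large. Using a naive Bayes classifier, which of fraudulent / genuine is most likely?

genuine

fraudulent: 0.5 × 0.6 × 0.15 × (1−0.2) × 0.6 = 0.0216
genuine: 0.5 × 0.5 × 0.45 × (1−0.45) × 0.6 = 0.037125
Highest score → genuine.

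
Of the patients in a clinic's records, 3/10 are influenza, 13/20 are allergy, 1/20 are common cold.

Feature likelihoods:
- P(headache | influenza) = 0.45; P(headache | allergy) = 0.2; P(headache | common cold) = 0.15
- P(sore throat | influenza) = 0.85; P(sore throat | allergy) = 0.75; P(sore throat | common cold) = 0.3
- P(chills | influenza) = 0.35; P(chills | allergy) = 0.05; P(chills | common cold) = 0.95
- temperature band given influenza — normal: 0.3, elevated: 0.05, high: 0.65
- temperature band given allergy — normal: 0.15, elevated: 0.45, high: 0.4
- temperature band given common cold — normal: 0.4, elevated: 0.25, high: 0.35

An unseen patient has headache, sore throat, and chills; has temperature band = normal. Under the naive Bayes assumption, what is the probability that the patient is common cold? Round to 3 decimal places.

0.063

influenza: 0.3 × 0.45 × 0.85 × 0.35 × 0.3 = 0.01204875
allergy: 0.65 × 0.2 × 0.75 × 0.05 × 0.15 = 0.00073125
common cold: 0.05 × 0.15 × 0.3 × 0.95 × 0.4 = 0.000855
P(common cold | x) = 0.000855 / 0.013635 ≈ 0.063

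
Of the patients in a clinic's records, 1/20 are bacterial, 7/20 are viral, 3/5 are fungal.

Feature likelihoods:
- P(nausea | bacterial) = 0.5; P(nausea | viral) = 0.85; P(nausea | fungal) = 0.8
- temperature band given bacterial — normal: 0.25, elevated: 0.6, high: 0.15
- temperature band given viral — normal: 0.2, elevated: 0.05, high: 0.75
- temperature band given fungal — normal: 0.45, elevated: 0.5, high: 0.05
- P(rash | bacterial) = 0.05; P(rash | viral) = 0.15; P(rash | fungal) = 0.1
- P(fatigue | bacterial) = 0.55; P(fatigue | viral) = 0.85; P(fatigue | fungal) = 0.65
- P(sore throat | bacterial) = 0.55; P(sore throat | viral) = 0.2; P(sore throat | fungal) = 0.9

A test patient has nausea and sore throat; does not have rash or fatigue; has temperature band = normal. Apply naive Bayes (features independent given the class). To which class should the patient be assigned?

fungal

bacterial: 0.05 × 0.5 × 0.25 × (1−0.05) × (1−0.55) × 0.55 = 0.00146953125
viral: 0.35 × 0.85 × 0.2 × (1−0.15) × (1−0.85) × 0.2 = 0.00151725
fungal: 0.6 × 0.8 × 0.45 × (1−0.1) × (1−0.65) × 0.9 = 0.061236
Highest score → fungal.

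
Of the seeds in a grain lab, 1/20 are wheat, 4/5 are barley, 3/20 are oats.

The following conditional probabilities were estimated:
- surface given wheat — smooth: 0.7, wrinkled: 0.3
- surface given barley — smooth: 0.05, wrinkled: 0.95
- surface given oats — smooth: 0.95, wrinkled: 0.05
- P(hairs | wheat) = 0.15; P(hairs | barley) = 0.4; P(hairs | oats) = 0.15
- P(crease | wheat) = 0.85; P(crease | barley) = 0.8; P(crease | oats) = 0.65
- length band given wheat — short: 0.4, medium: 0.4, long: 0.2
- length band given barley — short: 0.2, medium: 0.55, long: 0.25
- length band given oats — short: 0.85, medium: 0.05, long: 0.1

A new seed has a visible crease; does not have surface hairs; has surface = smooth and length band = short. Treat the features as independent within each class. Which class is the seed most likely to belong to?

wheat: 0.05 × 0.7 × (1−0.15) × 0.85 × 0.4 = 0.010115
barley: 0.8 × 0.05 × (1−0.4) × 0.8 × 0.2 = 0.00384
oats: 0.15 × 0.95 × (1−0.15) × 0.65 × 0.85 = 0.0669215625
Highest score → oats.

oats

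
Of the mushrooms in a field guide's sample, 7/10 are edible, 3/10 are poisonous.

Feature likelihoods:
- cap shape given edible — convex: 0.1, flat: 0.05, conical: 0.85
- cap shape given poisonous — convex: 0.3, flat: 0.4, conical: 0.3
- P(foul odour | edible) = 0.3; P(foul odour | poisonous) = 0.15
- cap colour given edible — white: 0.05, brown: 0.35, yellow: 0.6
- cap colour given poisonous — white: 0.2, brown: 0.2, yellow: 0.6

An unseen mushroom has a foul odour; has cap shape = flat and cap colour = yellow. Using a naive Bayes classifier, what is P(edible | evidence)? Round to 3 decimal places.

0.368

edible: 0.7 × 0.05 × 0.3 × 0.6 = 0.0063
poisonous: 0.3 × 0.4 × 0.15 × 0.6 = 0.0108
P(edible | x) = 0.0063 / 0.0171 ≈ 0.368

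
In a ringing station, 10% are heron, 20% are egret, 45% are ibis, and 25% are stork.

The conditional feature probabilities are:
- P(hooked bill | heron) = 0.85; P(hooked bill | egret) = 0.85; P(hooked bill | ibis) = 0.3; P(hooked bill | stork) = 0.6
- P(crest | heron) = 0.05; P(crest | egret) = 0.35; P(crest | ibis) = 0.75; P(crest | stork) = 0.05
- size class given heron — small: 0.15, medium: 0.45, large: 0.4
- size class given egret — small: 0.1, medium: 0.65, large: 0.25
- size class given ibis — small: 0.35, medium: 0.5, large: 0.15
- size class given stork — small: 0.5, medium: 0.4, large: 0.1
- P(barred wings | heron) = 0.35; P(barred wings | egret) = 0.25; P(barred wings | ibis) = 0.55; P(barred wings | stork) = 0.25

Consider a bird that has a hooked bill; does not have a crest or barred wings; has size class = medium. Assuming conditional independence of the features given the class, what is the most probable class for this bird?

egret

heron: 0.1 × 0.85 × (1−0.05) × 0.45 × (1−0.35) = 0.023619375
egret: 0.2 × 0.85 × (1−0.35) × 0.65 × (1−0.25) = 0.05386875
ibis: 0.45 × 0.3 × (1−0.75) × 0.5 × (1−0.55) = 0.00759375
stork: 0.25 × 0.6 × (1−0.05) × 0.4 × (1−0.25) = 0.04275
Highest score → egret.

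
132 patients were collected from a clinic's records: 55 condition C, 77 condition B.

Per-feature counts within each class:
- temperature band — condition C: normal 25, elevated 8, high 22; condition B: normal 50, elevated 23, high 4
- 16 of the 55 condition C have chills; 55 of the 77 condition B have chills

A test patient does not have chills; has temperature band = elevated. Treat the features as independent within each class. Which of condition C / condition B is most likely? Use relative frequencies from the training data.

condition B

condition C: (55/132) × (8/55) × (39/55) ≈ 0.0429752
condition B: (77/132) × (23/77) × (22/77) ≈ 0.0497835
Highest score → condition B.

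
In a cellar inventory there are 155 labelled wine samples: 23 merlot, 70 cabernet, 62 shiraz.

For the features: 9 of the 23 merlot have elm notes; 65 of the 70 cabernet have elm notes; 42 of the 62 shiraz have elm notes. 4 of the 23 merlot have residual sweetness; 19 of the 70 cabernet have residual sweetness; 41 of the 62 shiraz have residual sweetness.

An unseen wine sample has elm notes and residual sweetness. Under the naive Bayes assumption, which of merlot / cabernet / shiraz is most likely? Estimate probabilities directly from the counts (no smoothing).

shiraz

merlot: (23/155) × (9/23) × (4/23) ≈ 0.0100982
cabernet: (70/155) × (65/70) × (19/70) ≈ 0.113825
shiraz: (62/155) × (42/62) × (41/62) ≈ 0.179188
Highest score → shiraz.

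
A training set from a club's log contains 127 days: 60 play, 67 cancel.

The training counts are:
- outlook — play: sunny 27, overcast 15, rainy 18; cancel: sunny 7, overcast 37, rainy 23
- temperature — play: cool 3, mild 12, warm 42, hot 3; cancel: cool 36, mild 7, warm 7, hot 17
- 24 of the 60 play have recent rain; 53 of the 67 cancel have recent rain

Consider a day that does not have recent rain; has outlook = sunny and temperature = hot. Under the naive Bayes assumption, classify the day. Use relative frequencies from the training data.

play

play: (60/127) × (27/60) × (3/60) × (36/60) ≈ 0.00637795
cancel: (67/127) × (7/67) × (17/67) × (14/67) ≈ 0.00292228
Highest score → play.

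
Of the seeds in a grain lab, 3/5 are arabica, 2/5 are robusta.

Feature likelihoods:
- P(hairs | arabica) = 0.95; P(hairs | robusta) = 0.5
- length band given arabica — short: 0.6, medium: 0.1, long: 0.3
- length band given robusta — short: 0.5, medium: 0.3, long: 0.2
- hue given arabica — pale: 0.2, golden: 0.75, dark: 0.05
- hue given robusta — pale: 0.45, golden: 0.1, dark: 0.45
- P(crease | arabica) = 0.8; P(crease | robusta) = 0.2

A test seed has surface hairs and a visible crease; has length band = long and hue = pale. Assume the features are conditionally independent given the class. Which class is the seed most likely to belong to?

arabica

arabica: 0.6 × 0.95 × 0.3 × 0.2 × 0.8 = 0.02736
robusta: 0.4 × 0.5 × 0.2 × 0.45 × 0.2 = 0.0036
Highest score → arabica.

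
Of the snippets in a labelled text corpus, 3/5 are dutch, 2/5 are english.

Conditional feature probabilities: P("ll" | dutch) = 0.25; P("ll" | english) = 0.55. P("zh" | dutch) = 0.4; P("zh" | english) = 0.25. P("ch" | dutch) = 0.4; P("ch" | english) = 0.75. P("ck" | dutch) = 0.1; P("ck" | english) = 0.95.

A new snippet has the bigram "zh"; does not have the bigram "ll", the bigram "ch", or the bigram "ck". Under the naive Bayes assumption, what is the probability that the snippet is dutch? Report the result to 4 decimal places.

0.9942

dutch: 0.6 × (1−0.25) × 0.4 × (1−0.4) × (1−0.1) = 0.0972
english: 0.4 × (1−0.55) × 0.25 × (1−0.75) × (1−0.95) = 0.0005625
P(dutch | x) = 0.0972 / 0.0977625 ≈ 0.9942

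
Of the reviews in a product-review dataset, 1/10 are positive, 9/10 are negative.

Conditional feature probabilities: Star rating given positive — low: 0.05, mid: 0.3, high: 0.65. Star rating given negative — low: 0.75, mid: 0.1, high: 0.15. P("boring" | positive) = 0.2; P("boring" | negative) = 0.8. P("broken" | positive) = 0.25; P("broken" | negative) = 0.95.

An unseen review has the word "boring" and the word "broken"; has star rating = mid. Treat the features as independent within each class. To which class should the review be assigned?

positive: 0.1 × 0.3 × 0.2 × 0.25 = 0.0015
negative: 0.9 × 0.1 × 0.8 × 0.95 = 0.0684
Highest score → negative.

negative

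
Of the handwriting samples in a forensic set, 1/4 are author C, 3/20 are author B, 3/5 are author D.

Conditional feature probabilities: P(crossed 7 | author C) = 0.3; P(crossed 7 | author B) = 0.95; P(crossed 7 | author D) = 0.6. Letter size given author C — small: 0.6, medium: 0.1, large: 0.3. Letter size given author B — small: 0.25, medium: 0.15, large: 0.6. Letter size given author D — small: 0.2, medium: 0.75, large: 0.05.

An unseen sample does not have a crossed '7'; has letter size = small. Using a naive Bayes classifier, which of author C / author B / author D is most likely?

author C: 0.25 × (1−0.3) × 0.6 = 0.105
author B: 0.15 × (1−0.95) × 0.25 = 0.001875
author D: 0.6 × (1−0.6) × 0.2 = 0.048
Highest score → author C.

author C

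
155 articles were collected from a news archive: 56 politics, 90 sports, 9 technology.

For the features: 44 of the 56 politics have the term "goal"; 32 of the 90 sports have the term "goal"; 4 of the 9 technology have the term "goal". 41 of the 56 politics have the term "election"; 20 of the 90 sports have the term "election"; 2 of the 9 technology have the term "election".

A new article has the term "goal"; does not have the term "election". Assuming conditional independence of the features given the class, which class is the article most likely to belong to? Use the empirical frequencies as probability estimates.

politics: (56/155) × (44/56) × (15/56) ≈ 0.0760369
sports: (90/155) × (32/90) × (70/90) ≈ 0.160573
technology: (9/155) × (4/9) × (7/9) ≈ 0.0200717
Highest score → sports.

sports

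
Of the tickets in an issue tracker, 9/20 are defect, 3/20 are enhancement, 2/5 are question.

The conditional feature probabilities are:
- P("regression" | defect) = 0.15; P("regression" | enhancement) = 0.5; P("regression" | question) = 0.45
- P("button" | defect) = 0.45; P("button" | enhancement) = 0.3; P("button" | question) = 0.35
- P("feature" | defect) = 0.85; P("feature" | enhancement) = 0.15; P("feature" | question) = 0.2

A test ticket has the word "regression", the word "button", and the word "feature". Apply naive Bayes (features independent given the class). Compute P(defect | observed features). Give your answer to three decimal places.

defect: 0.45 × 0.15 × 0.45 × 0.85 = 0.02581875
enhancement: 0.15 × 0.5 × 0.3 × 0.15 = 0.003375
question: 0.4 × 0.45 × 0.35 × 0.2 = 0.0126
P(defect | x) = 0.02581875 / 0.04179375 ≈ 0.618

0.618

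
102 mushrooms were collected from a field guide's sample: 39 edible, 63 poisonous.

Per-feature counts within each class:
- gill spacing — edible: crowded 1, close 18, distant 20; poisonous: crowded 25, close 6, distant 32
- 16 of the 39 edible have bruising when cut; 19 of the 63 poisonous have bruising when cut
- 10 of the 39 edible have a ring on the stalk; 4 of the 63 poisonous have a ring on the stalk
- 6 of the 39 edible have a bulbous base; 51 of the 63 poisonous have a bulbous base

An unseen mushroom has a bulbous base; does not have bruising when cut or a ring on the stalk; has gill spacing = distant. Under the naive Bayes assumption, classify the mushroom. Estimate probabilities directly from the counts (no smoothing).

poisonous

edible: (39/102) × (20/39) × (23/39) × (29/39) × (6/39) ≈ 0.0132286
poisonous: (63/102) × (32/63) × (44/63) × (59/63) × (51/63) ≈ 0.166113
Highest score → poisonous.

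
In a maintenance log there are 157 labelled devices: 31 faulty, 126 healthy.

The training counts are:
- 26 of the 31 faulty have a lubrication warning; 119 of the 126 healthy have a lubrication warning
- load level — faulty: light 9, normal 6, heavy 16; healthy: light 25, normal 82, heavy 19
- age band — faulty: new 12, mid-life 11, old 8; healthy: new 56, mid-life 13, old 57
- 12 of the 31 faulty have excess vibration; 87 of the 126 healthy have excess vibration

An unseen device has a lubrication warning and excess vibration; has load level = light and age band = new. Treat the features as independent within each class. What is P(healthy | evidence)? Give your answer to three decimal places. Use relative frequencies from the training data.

faulty: (31/157) × (26/31) × (9/31) × (12/31) × (12/31) ≈ 0.00720433
healthy: (126/157) × (119/126) × (25/126) × (56/126) × (87/126) ≈ 0.0461512
P(healthy | x) = 0.0461512 / 0.05335553 ≈ 0.865

0.865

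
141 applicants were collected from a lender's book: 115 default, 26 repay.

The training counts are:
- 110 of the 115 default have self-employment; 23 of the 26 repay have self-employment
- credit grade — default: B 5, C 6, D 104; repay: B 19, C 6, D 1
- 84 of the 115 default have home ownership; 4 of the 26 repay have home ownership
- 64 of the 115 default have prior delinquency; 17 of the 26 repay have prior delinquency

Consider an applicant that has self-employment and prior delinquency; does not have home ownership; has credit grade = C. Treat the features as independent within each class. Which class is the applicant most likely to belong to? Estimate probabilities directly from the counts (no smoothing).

default: (115/141) × (110/115) × (6/115) × (31/115) × (64/115) ≈ 0.00610623
repay: (26/141) × (23/26) × (6/26) × (22/26) × (17/26) ≈ 0.0208263
Highest score → repay.

repay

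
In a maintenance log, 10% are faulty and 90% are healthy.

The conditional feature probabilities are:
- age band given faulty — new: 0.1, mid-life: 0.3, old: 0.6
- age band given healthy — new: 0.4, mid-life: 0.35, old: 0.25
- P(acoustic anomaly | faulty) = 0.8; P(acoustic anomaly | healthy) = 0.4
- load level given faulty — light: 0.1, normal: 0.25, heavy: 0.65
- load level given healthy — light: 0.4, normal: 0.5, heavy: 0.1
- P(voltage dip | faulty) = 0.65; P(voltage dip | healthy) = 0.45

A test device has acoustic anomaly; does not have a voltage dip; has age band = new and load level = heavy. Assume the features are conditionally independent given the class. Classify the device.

healthy

faulty: 0.1 × 0.1 × 0.8 × 0.65 × (1−0.65) = 0.00182
healthy: 0.9 × 0.4 × 0.4 × 0.1 × (1−0.45) = 0.00792
Highest score → healthy.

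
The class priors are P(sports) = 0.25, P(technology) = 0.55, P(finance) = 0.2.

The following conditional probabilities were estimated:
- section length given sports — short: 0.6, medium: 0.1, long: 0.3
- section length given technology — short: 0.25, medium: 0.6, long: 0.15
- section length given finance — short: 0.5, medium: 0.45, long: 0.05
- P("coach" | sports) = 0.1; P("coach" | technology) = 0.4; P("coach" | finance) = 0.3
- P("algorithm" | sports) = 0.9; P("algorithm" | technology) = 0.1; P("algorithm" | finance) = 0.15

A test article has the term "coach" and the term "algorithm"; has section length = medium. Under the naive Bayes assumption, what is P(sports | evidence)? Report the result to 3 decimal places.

0.115

sports: 0.25 × 0.1 × 0.1 × 0.9 = 0.00225
technology: 0.55 × 0.6 × 0.4 × 0.1 = 0.0132
finance: 0.2 × 0.45 × 0.3 × 0.15 = 0.00405
P(sports | x) = 0.00225 / 0.0195 ≈ 0.115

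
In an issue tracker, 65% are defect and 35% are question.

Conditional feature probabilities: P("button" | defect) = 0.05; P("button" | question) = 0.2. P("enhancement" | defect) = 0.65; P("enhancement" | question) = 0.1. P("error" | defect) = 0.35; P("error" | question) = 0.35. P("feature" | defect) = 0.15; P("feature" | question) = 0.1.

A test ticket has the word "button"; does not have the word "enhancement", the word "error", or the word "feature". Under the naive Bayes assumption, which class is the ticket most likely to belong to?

question

defect: 0.65 × 0.05 × (1−0.65) × (1−0.35) × (1−0.15) = 0.0062846875
question: 0.35 × 0.2 × (1−0.1) × (1−0.35) × (1−0.1) = 0.036855
Highest score → question.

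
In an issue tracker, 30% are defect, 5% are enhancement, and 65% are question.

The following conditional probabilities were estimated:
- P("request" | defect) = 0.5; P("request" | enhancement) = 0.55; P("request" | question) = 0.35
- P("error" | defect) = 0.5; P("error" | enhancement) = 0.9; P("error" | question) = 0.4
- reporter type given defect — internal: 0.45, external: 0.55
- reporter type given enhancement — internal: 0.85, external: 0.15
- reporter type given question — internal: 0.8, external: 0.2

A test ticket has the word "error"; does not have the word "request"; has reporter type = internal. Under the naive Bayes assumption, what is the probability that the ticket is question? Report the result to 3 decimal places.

0.726

defect: 0.3 × (1−0.5) × 0.5 × 0.45 = 0.03375
enhancement: 0.05 × (1−0.55) × 0.9 × 0.85 = 0.0172125
question: 0.65 × (1−0.35) × 0.4 × 0.8 = 0.1352
P(question | x) = 0.1352 / 0.1861625 ≈ 0.726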